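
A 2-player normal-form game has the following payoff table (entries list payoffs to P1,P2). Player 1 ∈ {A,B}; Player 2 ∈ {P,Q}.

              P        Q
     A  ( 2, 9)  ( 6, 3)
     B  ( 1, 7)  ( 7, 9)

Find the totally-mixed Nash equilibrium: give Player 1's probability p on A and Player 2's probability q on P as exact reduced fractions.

P1 indiff ⇒ q·2+(1-q)·6 = q·1+(1-q)·7 ⇒ q(1) = (1-q)(1) ⇒ q = 1/2
P2 indiff ⇒ p·9+(1-p)·7 = p·3+(1-p)·9 ⇒ p(6) = (1-p)(2) ⇒ p = 1/4

p=1/4, q=1/2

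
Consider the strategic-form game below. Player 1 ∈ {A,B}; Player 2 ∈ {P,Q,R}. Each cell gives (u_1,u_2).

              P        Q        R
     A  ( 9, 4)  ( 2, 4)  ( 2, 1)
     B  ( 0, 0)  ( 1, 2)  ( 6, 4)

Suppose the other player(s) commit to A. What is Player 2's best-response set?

u_2(P vs A) = 4
u_2(Q vs A) = 4
u_2(R vs A) = 1
max payoff 4 at {P,Q}

BR_2 = {P,Q}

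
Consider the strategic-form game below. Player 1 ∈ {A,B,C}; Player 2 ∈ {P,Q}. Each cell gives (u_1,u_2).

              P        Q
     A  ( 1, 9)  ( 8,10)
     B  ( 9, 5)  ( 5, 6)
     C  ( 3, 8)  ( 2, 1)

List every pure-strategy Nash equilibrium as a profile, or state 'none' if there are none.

NE set: (A,Q)

(A,P): not NE [P1→B gives 9>1; P2→Q gives 10>9]
(A,Q): NE
(B,P): not NE [P2→Q gives 6>5]
(B,Q): not NE [P1→A gives 8>5]
(C,P): not NE [P1→B gives 9>3]
(C,Q): not NE [P1→A gives 8>2; P2→P gives 8>1]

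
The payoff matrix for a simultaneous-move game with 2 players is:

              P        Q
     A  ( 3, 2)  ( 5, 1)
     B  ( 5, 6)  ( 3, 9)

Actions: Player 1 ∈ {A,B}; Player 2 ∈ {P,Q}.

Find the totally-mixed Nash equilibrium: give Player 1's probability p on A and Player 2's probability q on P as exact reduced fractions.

p=3/4, q=1/2

P1 indiff ⇒ q·3+(1-q)·5 = q·5+(1-q)·3 ⇒ q(-2) = (1-q)(-2) ⇒ q = 1/2
P2 indiff ⇒ p·2+(1-p)·6 = p·1+(1-p)·9 ⇒ p(1) = (1-p)(3) ⇒ p = 3/4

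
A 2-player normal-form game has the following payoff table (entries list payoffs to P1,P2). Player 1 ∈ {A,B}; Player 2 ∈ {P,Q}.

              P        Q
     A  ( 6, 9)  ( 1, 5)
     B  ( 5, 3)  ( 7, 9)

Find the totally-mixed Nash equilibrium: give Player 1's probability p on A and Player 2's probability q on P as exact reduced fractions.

P1 indiff ⇒ q·6+(1-q)·1 = q·5+(1-q)·7 ⇒ q(1) = (1-q)(6) ⇒ q = 6/7
P2 indiff ⇒ p·9+(1-p)·3 = p·5+(1-p)·9 ⇒ p(4) = (1-p)(6) ⇒ p = 3/5

p=3/5, q=6/7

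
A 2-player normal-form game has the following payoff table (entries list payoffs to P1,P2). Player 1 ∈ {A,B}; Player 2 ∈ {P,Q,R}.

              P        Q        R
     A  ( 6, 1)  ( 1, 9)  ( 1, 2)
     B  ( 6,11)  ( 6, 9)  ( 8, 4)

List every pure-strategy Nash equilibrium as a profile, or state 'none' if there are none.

(A,P): not NE [P2→Q gives 9>1]
(A,Q): not NE [P1→B gives 6>1]
(A,R): not NE [P1→B gives 8>1; P2→Q gives 9>2]
(B,P): NE
(B,Q): not NE [P2→P gives 11>9]
(B,R): not NE [P2→P gives 11>4]

NE set: (B,P)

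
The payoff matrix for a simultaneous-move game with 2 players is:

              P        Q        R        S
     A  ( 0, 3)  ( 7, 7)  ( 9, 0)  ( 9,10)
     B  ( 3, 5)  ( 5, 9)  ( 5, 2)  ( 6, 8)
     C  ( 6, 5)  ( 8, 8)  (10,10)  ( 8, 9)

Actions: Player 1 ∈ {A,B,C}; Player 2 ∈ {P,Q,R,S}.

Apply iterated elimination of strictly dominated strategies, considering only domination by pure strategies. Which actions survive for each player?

Survivors P1:{A,C} P2:{R,S}

P1 drop B (C beats it: P:6>3 Q:8>5 R:10>5 S:8>6)
P2 drop P (Q beats it: A:7>3 C:8>5)
P2 drop Q (S beats it: A:10>7 C:9>8)
P1→{A,C} P2→{R,S}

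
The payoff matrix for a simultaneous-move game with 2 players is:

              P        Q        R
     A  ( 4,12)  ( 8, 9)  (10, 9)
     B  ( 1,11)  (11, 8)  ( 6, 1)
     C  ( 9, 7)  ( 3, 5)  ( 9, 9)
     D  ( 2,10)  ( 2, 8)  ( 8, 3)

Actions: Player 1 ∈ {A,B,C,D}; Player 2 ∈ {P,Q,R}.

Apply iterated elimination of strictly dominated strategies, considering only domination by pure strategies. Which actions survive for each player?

P1 drop D (A beats it: P:4>2 Q:8>2 R:10>8)
P2 drop Q (P beats it: A:12>9 B:11>8 C:7>5)
P1 drop B (A beats it: P:4>1 R:10>6)
P1→{A,C} P2→{P,R}

Survivors P1:{A,C} P2:{P,R}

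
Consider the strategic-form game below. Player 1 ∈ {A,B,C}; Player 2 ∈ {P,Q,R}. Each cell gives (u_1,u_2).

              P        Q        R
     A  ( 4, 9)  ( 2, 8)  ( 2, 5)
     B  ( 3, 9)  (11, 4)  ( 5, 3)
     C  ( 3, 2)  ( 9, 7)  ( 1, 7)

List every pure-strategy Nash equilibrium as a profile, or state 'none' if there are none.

PSNE = {(A,P)}

(A,P): NE
(A,Q): not NE [P1→B gives 11>2; P2→P gives 9>8]
(A,R): not NE [P1→B gives 5>2; P2→P gives 9>5]
(B,P): not NE [P1→A gives 4>3]
(B,Q): not NE [P2→P gives 9>4]
(B,R): not NE [P2→P gives 9>3]
(C,P): not NE [P1→A gives 4>3; P2→R gives 7>2]
(C,Q): not NE [P1→B gives 11>9]
(C,R): not NE [P1→B gives 5>1]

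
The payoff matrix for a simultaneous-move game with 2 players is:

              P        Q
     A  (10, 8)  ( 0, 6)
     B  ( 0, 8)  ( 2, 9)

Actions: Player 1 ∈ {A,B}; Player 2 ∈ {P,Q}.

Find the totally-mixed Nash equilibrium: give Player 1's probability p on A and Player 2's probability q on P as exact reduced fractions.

P1 mixes 1/3 on A; P2 mixes 1/6 on P

P1 indiff ⇒ q·10+(1-q)·0 = q·0+(1-q)·2 ⇒ q(10) = (1-q)(2) ⇒ q = 1/6
P2 indiff ⇒ p·8+(1-p)·8 = p·6+(1-p)·9 ⇒ p(2) = (1-p)(1) ⇒ p = 1/3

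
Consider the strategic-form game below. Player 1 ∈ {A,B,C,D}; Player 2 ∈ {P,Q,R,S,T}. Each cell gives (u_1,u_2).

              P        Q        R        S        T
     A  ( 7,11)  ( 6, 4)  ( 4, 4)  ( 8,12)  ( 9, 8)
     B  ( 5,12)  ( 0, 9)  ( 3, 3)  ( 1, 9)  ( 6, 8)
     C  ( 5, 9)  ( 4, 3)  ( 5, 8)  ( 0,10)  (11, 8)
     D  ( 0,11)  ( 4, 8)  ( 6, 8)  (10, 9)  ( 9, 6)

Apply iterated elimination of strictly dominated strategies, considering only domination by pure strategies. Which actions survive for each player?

Survivors P1:{A,D} P2:{P,S}

P1 drop B (A beats it: P:7>5 Q:6>0 R:4>3 S:8>1 T:9>6)
P2 drop Q (P beats it: A:11>4 C:9>3 D:11>8)
P2 drop R (P beats it: A:11>4 C:9>8 D:11>8)
P2 drop T (P beats it: A:11>8 C:9>8 D:11>6)
P1 drop C (A beats it: P:7>5 S:8>0)
P1→{A,D} P2→{P,S}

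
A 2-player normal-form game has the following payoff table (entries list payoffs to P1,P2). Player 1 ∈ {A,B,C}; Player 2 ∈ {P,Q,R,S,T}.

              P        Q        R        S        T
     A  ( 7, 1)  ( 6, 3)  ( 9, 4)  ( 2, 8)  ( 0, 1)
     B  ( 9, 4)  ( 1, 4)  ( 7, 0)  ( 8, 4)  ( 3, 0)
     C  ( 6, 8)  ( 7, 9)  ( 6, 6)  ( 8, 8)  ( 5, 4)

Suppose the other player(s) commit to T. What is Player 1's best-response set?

argmax u_1 = {C}

u_1(A vs T) = 0
u_1(B vs T) = 3
u_1(C vs T) = 5
max payoff 5 at {C}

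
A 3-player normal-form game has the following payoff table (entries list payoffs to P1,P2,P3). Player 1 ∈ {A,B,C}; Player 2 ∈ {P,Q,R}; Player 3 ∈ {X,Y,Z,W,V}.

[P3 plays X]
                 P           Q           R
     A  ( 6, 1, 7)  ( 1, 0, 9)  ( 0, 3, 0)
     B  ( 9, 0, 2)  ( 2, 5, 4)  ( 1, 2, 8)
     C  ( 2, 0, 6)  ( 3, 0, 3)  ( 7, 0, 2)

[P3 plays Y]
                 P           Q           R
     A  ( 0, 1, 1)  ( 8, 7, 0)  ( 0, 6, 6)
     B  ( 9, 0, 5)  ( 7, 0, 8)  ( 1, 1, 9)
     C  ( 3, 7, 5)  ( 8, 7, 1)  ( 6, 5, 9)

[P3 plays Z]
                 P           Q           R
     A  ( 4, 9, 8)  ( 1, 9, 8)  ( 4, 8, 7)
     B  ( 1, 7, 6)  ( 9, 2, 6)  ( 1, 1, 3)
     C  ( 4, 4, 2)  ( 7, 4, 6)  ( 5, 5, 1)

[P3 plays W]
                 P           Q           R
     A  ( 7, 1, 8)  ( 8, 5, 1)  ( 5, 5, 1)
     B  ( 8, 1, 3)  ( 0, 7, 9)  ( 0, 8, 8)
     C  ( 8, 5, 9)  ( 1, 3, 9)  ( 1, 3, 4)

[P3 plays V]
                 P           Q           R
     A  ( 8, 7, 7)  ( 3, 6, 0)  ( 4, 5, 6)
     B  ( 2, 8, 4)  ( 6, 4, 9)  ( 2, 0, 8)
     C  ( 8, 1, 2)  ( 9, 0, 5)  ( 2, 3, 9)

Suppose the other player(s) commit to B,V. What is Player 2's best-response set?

P2 best: {P}

u_2(P vs B,V) = 8
u_2(Q vs B,V) = 4
u_2(R vs B,V) = 0
max payoff 8 at {P}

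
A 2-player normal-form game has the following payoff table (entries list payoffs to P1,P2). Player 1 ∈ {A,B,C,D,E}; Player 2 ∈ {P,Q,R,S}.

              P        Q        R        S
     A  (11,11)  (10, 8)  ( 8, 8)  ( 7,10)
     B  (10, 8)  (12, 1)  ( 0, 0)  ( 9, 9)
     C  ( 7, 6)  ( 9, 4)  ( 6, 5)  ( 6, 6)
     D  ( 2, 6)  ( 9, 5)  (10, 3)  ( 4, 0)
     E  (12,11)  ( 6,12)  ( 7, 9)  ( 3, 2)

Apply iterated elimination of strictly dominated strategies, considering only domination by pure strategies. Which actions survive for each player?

Remaining: P1:{A,B,E} P2:{P,Q,S}

P1 drop C (A beats it: P:11>7 Q:10>9 R:8>6 S:7>6)
P2 drop R (P beats it: A:11>8 B:8>0 D:6>3 E:11>9)
P1 drop D (A beats it: P:11>2 Q:10>9 S:7>4)
P1→{A,B,E} P2→{P,Q,S}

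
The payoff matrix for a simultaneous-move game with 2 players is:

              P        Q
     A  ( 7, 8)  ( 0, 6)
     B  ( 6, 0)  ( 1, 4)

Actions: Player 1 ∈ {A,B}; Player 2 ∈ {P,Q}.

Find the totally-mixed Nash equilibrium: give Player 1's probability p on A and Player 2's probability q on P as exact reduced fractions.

P1 indiff ⇒ q·7+(1-q)·0 = q·6+(1-q)·1 ⇒ q(1) = (1-q)(1) ⇒ q = 1/2
P2 indiff ⇒ p·8+(1-p)·0 = p·6+(1-p)·4 ⇒ p(2) = (1-p)(4) ⇒ p = 2/3

p=2/3, q=1/2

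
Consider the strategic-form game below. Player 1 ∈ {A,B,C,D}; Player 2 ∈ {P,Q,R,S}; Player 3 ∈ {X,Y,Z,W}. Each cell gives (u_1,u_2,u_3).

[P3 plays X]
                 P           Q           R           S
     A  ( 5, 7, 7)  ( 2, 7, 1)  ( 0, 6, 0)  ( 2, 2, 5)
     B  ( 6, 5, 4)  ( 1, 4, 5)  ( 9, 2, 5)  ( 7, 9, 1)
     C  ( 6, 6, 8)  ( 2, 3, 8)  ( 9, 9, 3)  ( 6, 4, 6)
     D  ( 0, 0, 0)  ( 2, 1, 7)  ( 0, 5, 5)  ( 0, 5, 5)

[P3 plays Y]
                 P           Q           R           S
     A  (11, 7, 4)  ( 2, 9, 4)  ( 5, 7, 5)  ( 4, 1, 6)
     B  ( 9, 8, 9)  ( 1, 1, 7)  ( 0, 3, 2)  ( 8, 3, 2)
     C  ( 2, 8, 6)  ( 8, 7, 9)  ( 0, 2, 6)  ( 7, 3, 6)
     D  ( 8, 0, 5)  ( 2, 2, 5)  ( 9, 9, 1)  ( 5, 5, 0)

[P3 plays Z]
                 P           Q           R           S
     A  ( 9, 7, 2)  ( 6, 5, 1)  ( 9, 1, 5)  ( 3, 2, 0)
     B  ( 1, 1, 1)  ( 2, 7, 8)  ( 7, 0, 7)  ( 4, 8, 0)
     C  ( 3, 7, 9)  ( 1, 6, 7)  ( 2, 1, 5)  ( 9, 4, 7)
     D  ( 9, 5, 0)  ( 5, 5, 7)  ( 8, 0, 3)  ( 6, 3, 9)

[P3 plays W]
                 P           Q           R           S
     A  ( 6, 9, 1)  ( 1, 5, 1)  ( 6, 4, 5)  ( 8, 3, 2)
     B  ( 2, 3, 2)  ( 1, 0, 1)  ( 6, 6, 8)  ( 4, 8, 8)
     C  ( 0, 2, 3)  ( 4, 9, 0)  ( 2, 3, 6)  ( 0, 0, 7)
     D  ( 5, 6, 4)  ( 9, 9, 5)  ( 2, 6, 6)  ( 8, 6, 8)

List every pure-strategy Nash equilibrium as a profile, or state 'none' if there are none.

(A,P,X): not NE [P1→C gives 6>5]
(A,P,Y): not NE [P2→Q gives 9>7; P3→X gives 7>4]
(A,P,Z): not NE [P3→X gives 7>2]
(A,P,W): not NE [P3→X gives 7>1]
(A,Q,X): not NE [P3→Y gives 4>1]
(A,Q,Y): not NE [P1→C gives 8>2]
(A,Q,Z): not NE [P2→P gives 7>5; P3→Y gives 4>1]
(A,Q,W): not NE [P1→D gives 9>1; P2→P gives 9>5; P3→Y gives 4>1]
(A,R,X): not NE [P1→C gives 9>0; P2→Q gives 7>6; P3→W gives 5>0]
(A,R,Y): not NE [P1→D gives 9>5; P2→Q gives 9>7]
(A,R,Z): not NE [P2→P gives 7>1]
(A,R,W): not NE [P2→P gives 9>4]
(A,S,X): not NE [P1→B gives 7>2; P2→Q gives 7>2; P3→Y gives 6>5]
(A,S,Y): not NE [P1→B gives 8>4; P2→Q gives 9>1]
(A,S,Z): not NE [P1→C gives 9>3; P2→P gives 7>2; P3→Y gives 6>0]
(A,S,W): not NE [P2→P gives 9>3; P3→Y gives 6>2]
(B,P,X): not NE [P2→S gives 9>5; P3→Y gives 9>4]
(B,P,Y): not NE [P1→A gives 11>9]
(B,P,Z): not NE [P1→D gives 9>1; P2→S gives 8>1; P3→Y gives 9>1]
(B,P,W): not NE [P1→A gives 6>2; P2→S gives 8>3; P3→Y gives 9>2]
(B,Q,X): not NE [P1→D gives 2>1; P2→S gives 9>4; P3→Z gives 8>5]
(B,Q,Y): not NE [P1→C gives 8>1; P2→P gives 8>1; P3→Z gives 8>7]
(B,Q,Z): not NE [P1→A gives 6>2; P2→S gives 8>7]
(B,Q,W): not NE [P1→D gives 9>1; P2→S gives 8>0; P3→Z gives 8>1]
(B,R,X): not NE [P2→S gives 9>2; P3→W gives 8>5]
(B,R,Y): not NE [P1→D gives 9>0; P2→P gives 8>3; P3→W gives 8>2]
(B,R,Z): not NE [P1→A gives 9>7; P2→S gives 8>0; P3→W gives 8>7]
(B,R,W): not NE [P2→S gives 8>6]
(B,S,X): not NE [P3→W gives 8>1]
(B,S,Y): not NE [P2→P gives 8>3; P3→W gives 8>2]
(B,S,Z): not NE [P1→C gives 9>4; P3→W gives 8>0]
(B,S,W): not NE [P1→D gives 8>4]
(C,P,X): not NE [P2→R gives 9>6; P3→Z gives 9>8]
(C,P,Y): not NE [P1→A gives 11>2; P3→Z gives 9>6]
(C,P,Z): not NE [P1→D gives 9>3]
(C,P,W): not NE [P1→A gives 6>0; P2→Q gives 9>2; P3→Z gives 9>3]
(C,Q,X): not NE [P2→R gives 9>3; P3→Y gives 9>8]
(C,Q,Y): not NE [P2→P gives 8>7]
(C,Q,Z): not NE [P1→A gives 6>1; P2→P gives 7>6; P3→Y gives 9>7]
(C,Q,W): not NE [P1→D gives 9>4; P3→Y gives 9>0]
(C,R,X): not NE [P3→W gives 6>3]
(C,R,Y): not NE [P1→D gives 9>0; P2→P gives 8>2]
(C,R,Z): not NE [P1→A gives 9>2; P2→P gives 7>1; P3→W gives 6>5]
(C,R,W): not NE [P1→B gives 6>2; P2→Q gives 9>3]
(C,S,X): not NE [P1→B gives 7>6; P2→R gives 9>4; P3→W gives 7>6]
(C,S,Y): not NE [P1→B gives 8>7; P2→P gives 8>3; P3→W gives 7>6]
(C,S,Z): not NE [P2→P gives 7>4]
(C,S,W): not NE [P1→D gives 8>0; P2→Q gives 9>0]
(D,P,X): not NE [P1→C gives 6>0; P2→S gives 5>0; P3→Y gives 5>0]
(D,P,Y): not NE [P1→A gives 11>8; P2→R gives 9>0]
(D,P,Z): not NE [P3→Y gives 5>0]
(D,P,W): not NE [P1→A gives 6>5; P2→Q gives 9>6; P3→Y gives 5>4]
(D,Q,X): not NE [P2→S gives 5>1]
(D,Q,Y): not NE [P1→C gives 8>2; P2→R gives 9>2; P3→Z gives 7>5]
(D,Q,Z): not NE [P1→A gives 6>5]
(D,Q,W): not NE [P3→Z gives 7>5]
(D,R,X): not NE [P1→C gives 9>0; P3→W gives 6>5]
(D,R,Y): not NE [P3→W gives 6>1]
(D,R,Z): not NE [P1→A gives 9>8; P2→Q gives 5>0; P3→W gives 6>3]
(D,R,W): not NE [P1→B gives 6>2; P2→Q gives 9>6]
(D,S,X): not NE [P1→B gives 7>0; P3→Z gives 9>5]
(D,S,Y): not NE [P1→B gives 8>5; P2→R gives 9>5; P3→Z gives 9>0]
(D,S,Z): not NE [P1→C gives 9>6; P2→Q gives 5>3]
(D,S,W): not NE [P2→Q gives 9>6; P3→Z gives 9>8]

Equilibria: none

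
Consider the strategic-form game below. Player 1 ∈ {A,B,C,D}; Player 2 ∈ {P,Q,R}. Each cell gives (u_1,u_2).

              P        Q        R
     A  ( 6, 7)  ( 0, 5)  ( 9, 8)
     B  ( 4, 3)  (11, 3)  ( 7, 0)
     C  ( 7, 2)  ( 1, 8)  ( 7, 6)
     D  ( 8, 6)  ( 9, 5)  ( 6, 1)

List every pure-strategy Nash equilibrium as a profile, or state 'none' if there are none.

(A,P): not NE [P1→D gives 8>6; P2→R gives 8>7]
(A,Q): not NE [P1→B gives 11>0; P2→R gives 8>5]
(A,R): NE
(B,P): not NE [P1→D gives 8>4]
(B,Q): NE
(B,R): not NE [P1→A gives 9>7; P2→Q gives 3>0]
(C,P): not NE [P1→D gives 8>7; P2→Q gives 8>2]
(C,Q): not NE [P1→B gives 11>1]
(C,R): not NE [P1→A gives 9>7; P2→Q gives 8>6]
(D,P): NE
(D,Q): not NE [P1→B gives 11>9; P2→P gives 6>5]
(D,R): not NE [P1→A gives 9>6; P2→P gives 6>1]

Nash profiles: (A,R), (B,Q), (D,P)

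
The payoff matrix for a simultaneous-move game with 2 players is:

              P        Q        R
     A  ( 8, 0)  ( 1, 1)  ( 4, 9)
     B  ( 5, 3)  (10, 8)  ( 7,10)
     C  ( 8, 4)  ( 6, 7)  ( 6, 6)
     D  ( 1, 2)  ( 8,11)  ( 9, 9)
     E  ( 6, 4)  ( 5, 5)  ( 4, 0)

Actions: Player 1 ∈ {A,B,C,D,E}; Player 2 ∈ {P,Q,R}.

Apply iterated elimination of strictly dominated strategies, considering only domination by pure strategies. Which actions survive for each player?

P1 drop E (C beats it: P:8>6 Q:6>5 R:6>4)
P2 drop P (Q beats it: A:1>0 B:8>3 C:7>4 D:11>2)
P1 drop A (B beats it: Q:10>1 R:7>4)
P1 drop C (B beats it: Q:10>6 R:7>6)
P1→{B,D} P2→{Q,R}

Remaining: P1:{B,D} P2:{Q,R}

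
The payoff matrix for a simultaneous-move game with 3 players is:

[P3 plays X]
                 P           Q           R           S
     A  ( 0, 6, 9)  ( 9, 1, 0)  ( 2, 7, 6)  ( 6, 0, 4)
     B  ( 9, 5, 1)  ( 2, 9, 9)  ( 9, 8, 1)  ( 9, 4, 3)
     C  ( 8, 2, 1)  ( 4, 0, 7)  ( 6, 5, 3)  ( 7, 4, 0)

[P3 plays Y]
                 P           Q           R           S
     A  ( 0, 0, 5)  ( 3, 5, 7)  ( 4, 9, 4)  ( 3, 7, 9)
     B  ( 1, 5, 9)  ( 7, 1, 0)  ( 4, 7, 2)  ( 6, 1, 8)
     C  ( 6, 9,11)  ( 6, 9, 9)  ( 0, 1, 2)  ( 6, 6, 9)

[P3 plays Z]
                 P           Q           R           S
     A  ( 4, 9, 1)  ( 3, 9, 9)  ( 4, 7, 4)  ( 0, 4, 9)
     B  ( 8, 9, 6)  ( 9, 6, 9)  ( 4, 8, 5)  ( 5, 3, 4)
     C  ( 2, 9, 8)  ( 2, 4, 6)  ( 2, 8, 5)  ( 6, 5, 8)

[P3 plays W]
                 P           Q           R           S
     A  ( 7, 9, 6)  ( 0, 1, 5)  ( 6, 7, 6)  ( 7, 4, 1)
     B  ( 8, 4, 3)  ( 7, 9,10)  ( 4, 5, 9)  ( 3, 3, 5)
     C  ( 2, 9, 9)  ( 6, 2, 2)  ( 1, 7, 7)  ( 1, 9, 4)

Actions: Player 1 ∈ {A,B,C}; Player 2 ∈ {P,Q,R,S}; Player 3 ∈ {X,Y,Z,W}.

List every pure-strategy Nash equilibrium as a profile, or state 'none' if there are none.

Nash profiles: (B,Q,W), (C,P,Y)

(A,P,X): not NE [P1→B gives 9>0; P2→R gives 7>6]
(A,P,Y): not NE [P1→C gives 6>0; P2→R gives 9>0; P3→X gives 9>5]
(A,P,Z): not NE [P1→B gives 8>4; P3→X gives 9>1]
(A,P,W): not NE [P1→B gives 8>7; P3→X gives 9>6]
(A,Q,X): not NE [P2→R gives 7>1; P3→Z gives 9>0]
(A,Q,Y): not NE [P1→B gives 7>3; P2→R gives 9>5; P3→Z gives 9>7]
(A,Q,Z): not NE [P1→B gives 9>3]
(A,Q,W): not NE [P1→B gives 7>0; P2→P gives 9>1; P3→Z gives 9>5]
(A,R,X): not NE [P1→B gives 9>2]
(A,R,Y): not NE [P3→W gives 6>4]
(A,R,Z): not NE [P2→Q gives 9>7; P3→W gives 6>4]
(A,R,W): not NE [P2→P gives 9>7]
(A,S,X): not NE [P1→B gives 9>6; P2→R gives 7>0; P3→Z gives 9>4]
(A,S,Y): not NE [P1→C gives 6>3; P2→R gives 9>7]
(A,S,Z): not NE [P1→C gives 6>0; P2→Q gives 9>4]
(A,S,W): not NE [P2→P gives 9>4; P3→Z gives 9>1]
(B,P,X): not NE [P2→Q gives 9>5; P3→Y gives 9>1]
(B,P,Y): not NE [P1→C gives 6>1; P2→R gives 7>5]
(B,P,Z): not NE [P3→Y gives 9>6]
(B,P,W): not NE [P2→Q gives 9>4; P3→Y gives 9>3]
(B,Q,X): not NE [P1→A gives 9>2; P3→W gives 10>9]
(B,Q,Y): not NE [P2→R gives 7>1; P3→W gives 10>0]
(B,Q,Z): not NE [P2→P gives 9>6; P3→W gives 10>9]
(B,Q,W): NE
(B,R,X): not NE [P2→Q gives 9>8; P3→W gives 9>1]
(B,R,Y): not NE [P3→W gives 9>2]
(B,R,Z): not NE [P2→P gives 9>8; P3→W gives 9>5]
(B,R,W): not NE [P1→A gives 6>4; P2→Q gives 9>5]
(B,S,X): not NE [P2→Q gives 9>4; P3→Y gives 8>3]
(B,S,Y): not NE [P2→R gives 7>1]
(B,S,Z): not NE [P1→C gives 6>5; P2→P gives 9>3; P3→Y gives 8>4]
(B,S,W): not NE [P1→A gives 7>3; P2→Q gives 9>3; P3→Y gives 8>5]
(C,P,X): not NE [P1→B gives 9>8; P2→R gives 5>2; P3→Y gives 11>1]
(C,P,Y): NE
(C,P,Z): not NE [P1→B gives 8>2; P3→Y gives 11>8]
(C,P,W): not NE [P1→B gives 8>2; P3→Y gives 11>9]
(C,Q,X): not NE [P1→A gives 9>4; P2→R gives 5>0; P3→Y gives 9>7]
(C,Q,Y): not NE [P1→B gives 7>6]
(C,Q,Z): not NE [P1→B gives 9>2; P2→P gives 9>4; P3→Y gives 9>6]
(C,Q,W): not NE [P1→B gives 7>6; P2→S gives 9>2; P3→Y gives 9>2]
(C,R,X): not NE [P1→B gives 9>6; P3→W gives 7>3]
(C,R,Y): not NE [P1→B gives 4>0; P2→Q gives 9>1; P3→W gives 7>2]
(C,R,Z): not NE [P1→B gives 4>2; P2→P gives 9>8; P3→W gives 7>5]
(C,R,W): not NE [P1→A gives 6>1; P2→S gives 9>7]
(C,S,X): not NE [P1→B gives 9>7; P2→R gives 5>4; P3→Y gives 9>0]
(C,S,Y): not NE [P2→Q gives 9>6]
(C,S,Z): not NE [P2→P gives 9>5; P3→Y gives 9>8]
(C,S,W): not NE [P1→A gives 7>1; P3→Y gives 9>4]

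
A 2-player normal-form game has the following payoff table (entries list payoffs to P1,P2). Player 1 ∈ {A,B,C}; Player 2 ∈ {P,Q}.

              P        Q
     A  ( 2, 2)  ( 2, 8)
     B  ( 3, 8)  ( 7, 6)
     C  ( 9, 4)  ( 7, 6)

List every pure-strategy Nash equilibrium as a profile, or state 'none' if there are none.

NE set: (C,Q)

(A,P): not NE [P1→C gives 9>2; P2→Q gives 8>2]
(A,Q): not NE [P1→C gives 7>2]
(B,P): not NE [P1→C gives 9>3]
(B,Q): not NE [P2→P gives 8>6]
(C,P): not NE [P2→Q gives 6>4]
(C,Q): NE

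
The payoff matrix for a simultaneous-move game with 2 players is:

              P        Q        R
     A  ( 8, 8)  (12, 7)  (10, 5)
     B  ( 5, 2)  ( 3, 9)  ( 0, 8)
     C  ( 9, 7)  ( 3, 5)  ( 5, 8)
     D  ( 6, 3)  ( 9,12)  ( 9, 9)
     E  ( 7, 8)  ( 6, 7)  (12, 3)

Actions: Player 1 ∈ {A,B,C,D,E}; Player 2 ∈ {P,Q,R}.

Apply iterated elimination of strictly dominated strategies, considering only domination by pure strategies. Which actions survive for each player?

P1 drop B (A beats it: P:8>5 Q:12>3 R:10>0)
P1 drop D (A beats it: P:8>6 Q:12>9 R:10>9)
P2 drop Q (P beats it: A:8>7 C:7>5 E:8>7)
P1→{A,C,E} P2→{P,R}

Remaining: P1:{A,C,E} P2:{P,R}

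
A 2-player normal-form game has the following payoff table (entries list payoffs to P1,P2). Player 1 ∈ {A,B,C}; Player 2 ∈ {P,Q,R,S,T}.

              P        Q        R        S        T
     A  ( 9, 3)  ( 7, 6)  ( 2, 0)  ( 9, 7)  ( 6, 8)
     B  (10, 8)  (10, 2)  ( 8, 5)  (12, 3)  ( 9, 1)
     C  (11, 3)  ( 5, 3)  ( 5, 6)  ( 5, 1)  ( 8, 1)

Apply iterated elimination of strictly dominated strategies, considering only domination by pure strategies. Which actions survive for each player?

P1 drop A (B beats it: P:10>9 Q:10>7 R:8>2 S:12>9 T:9>6)
P2 drop Q (R beats it: B:5>2 C:6>3)
P2 drop S (P beats it: B:8>3 C:3>1)
P2 drop T (P beats it: B:8>1 C:3>1)
P1→{B,C} P2→{P,R}

Remaining: P1:{B,C} P2:{P,R}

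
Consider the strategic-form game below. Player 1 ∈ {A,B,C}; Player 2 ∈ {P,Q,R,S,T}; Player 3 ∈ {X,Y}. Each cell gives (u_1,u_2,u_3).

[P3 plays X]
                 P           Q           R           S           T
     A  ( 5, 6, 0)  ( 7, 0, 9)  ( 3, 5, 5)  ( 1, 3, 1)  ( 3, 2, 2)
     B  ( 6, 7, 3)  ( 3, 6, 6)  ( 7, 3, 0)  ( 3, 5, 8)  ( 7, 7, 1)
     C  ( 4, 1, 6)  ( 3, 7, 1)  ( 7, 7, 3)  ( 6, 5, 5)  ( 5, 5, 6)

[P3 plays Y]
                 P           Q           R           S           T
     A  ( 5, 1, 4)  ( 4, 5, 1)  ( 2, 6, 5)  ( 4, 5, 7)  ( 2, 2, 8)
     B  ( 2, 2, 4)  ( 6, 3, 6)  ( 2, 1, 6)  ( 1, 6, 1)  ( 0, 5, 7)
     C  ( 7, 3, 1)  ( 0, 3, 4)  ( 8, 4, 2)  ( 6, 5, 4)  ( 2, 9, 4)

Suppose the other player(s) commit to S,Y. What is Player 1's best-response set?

u_1(A vs S,Y) = 4
u_1(B vs S,Y) = 1
u_1(C vs S,Y) = 6
max payoff 6 at {C}

BR_1 = {C}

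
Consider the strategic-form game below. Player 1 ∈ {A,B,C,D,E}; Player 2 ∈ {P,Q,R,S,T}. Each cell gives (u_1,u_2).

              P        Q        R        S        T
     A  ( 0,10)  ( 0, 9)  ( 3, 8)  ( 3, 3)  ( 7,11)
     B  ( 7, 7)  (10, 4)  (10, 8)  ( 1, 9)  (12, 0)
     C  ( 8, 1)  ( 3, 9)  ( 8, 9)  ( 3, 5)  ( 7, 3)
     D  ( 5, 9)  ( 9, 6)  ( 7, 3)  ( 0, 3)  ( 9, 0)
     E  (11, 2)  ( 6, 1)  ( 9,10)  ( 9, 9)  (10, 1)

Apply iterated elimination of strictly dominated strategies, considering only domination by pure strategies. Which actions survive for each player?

IESDS → P1:{B,E} P2:{R,S}

P1 drop A (E beats it: P:11>0 Q:6>0 R:9>3 S:9>3 T:10>7)
P1 drop C (E beats it: P:11>8 Q:6>3 R:9>8 S:9>3 T:10>7)
P1 drop D (B beats it: P:7>5 Q:10>9 R:10>7 S:1>0 T:12>9)
P2 drop P (R beats it: B:8>7 E:10>2)
P2 drop Q (R beats it: B:8>4 E:10>1)
P2 drop T (R beats it: B:8>0 E:10>1)
P1→{B,E} P2→{R,S}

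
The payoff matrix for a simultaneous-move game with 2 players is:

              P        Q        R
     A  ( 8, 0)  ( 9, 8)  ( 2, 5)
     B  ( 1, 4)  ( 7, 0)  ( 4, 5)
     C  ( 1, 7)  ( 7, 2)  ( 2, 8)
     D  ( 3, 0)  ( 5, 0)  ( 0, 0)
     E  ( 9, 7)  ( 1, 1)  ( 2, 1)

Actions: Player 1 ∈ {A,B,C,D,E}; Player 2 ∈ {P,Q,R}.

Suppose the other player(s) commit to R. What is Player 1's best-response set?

P1 best: {B}

u_1(A vs R) = 2
u_1(B vs R) = 4
u_1(C vs R) = 2
u_1(D vs R) = 0
u_1(E vs R) = 2
max payoff 4 at {B}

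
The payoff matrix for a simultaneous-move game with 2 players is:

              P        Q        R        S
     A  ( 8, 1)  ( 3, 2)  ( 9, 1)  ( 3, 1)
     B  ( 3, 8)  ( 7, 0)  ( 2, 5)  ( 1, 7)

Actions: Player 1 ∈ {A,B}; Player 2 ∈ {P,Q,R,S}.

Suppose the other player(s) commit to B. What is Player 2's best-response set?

BR_2 = {P}

u_2(P vs B) = 8
u_2(Q vs B) = 0
u_2(R vs B) = 5
u_2(S vs B) = 7
max payoff 8 at {P}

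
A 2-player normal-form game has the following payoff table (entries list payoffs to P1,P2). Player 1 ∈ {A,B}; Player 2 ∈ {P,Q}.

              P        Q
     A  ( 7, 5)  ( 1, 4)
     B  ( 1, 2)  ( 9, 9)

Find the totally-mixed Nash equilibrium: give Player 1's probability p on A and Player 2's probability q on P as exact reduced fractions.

(p,q) = (7/8, 4/7)

P1 indiff ⇒ q·7+(1-q)·1 = q·1+(1-q)·9 ⇒ q(6) = (1-q)(8) ⇒ q = 4/7
P2 indiff ⇒ p·5+(1-p)·2 = p·4+(1-p)·9 ⇒ p(1) = (1-p)(7) ⇒ p = 7/8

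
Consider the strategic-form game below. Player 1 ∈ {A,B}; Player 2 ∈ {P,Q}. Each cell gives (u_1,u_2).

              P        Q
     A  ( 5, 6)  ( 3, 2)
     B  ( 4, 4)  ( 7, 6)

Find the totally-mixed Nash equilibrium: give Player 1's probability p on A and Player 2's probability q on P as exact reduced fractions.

(p,q) = (1/3, 4/5)

P1 indiff ⇒ q·5+(1-q)·3 = q·4+(1-q)·7 ⇒ q(1) = (1-q)(4) ⇒ q = 4/5
P2 indiff ⇒ p·6+(1-p)·4 = p·2+(1-p)·6 ⇒ p(4) = (1-p)(2) ⇒ p = 1/3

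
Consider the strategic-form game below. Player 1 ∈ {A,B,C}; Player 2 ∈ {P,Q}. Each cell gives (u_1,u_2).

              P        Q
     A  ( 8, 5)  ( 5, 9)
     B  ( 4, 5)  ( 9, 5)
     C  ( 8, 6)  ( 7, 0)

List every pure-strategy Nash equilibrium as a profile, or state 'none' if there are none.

(A,P): not NE [P2→Q gives 9>5]
(A,Q): not NE [P1→B gives 9>5]
(B,P): not NE [P1→C gives 8>4]
(B,Q): NE
(C,P): NE
(C,Q): not NE [P1→B gives 9>7; P2→P gives 6>0]

PSNE = {(B,Q), (C,P)}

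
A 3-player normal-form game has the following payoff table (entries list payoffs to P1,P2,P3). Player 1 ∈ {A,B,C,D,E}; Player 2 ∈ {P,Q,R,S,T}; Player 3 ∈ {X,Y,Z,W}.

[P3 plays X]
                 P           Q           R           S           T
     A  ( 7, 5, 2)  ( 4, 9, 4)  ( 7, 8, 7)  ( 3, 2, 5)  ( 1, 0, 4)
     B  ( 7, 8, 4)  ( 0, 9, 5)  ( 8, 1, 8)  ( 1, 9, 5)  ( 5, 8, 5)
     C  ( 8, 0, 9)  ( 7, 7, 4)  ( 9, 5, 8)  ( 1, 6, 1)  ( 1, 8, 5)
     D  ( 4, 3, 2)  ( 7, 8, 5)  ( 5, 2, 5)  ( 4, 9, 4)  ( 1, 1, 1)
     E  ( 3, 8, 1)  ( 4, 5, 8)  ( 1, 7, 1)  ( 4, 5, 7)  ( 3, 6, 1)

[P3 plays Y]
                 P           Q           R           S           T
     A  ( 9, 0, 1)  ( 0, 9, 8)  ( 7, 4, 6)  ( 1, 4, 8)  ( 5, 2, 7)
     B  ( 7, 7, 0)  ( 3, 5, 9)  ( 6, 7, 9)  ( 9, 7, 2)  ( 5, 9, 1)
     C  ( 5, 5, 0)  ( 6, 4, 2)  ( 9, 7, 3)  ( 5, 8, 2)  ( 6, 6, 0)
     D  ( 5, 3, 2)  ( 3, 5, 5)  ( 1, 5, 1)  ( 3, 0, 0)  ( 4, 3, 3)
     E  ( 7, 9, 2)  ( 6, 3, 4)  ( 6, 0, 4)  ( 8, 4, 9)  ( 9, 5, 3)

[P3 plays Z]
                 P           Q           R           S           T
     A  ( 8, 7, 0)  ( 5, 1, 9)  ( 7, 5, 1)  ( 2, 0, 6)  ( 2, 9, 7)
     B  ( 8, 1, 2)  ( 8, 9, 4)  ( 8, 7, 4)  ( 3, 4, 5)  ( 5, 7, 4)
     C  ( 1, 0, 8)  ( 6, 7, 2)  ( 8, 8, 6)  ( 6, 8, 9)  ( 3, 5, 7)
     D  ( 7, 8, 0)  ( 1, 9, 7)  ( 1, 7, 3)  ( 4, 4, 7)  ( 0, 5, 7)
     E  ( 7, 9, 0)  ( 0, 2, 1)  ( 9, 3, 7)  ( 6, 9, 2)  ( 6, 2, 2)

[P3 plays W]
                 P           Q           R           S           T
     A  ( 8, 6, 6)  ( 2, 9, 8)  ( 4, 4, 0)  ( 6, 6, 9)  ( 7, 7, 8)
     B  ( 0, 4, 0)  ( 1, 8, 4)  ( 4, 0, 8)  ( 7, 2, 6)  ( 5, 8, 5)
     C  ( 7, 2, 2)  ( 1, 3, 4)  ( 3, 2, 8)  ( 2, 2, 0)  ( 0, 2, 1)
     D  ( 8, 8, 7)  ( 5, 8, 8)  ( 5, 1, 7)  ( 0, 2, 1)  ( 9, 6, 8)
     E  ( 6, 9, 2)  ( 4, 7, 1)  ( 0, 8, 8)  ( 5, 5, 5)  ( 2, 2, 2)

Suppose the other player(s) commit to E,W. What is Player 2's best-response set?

P2 best: {P}

u_2(P vs E,W) = 9
u_2(Q vs E,W) = 7
u_2(R vs E,W) = 8
u_2(S vs E,W) = 5
u_2(T vs E,W) = 2
max payoff 9 at {P}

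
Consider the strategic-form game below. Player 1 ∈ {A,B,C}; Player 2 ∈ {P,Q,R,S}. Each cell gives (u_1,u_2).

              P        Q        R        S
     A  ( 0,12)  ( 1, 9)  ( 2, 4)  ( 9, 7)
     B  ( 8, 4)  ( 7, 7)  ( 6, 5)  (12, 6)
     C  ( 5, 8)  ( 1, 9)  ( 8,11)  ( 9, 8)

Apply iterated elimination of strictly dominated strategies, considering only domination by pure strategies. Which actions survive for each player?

P1 drop A (B beats it: P:8>0 Q:7>1 R:6>2 S:12>9)
P2 drop P (Q beats it: B:7>4 C:9>8)
P2 drop S (Q beats it: B:7>6 C:9>8)
P1→{B,C} P2→{Q,R}

IESDS → P1:{B,C} P2:{Q,R}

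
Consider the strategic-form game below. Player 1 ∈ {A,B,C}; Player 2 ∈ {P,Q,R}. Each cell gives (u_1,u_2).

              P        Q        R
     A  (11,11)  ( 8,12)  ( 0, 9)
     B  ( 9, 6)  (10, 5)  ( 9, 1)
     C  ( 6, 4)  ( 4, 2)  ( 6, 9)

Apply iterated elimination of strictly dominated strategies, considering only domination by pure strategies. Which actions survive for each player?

IESDS → P1:{A,B} P2:{P,Q}

P1 drop C (B beats it: P:9>6 Q:10>4 R:9>6)
P2 drop R (P beats it: A:11>9 B:6>1)
P1→{A,B} P2→{P,Q}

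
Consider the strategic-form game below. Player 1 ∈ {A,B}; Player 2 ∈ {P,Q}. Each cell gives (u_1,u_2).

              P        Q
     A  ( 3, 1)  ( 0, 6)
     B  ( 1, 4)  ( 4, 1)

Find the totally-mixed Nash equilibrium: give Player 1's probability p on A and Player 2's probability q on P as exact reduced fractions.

(p,q) = (3/8, 2/3)

P1 indiff ⇒ q·3+(1-q)·0 = q·1+(1-q)·4 ⇒ q(2) = (1-q)(4) ⇒ q = 2/3
P2 indiff ⇒ p·1+(1-p)·4 = p·6+(1-p)·1 ⇒ p(-5) = (1-p)(-3) ⇒ p = 3/8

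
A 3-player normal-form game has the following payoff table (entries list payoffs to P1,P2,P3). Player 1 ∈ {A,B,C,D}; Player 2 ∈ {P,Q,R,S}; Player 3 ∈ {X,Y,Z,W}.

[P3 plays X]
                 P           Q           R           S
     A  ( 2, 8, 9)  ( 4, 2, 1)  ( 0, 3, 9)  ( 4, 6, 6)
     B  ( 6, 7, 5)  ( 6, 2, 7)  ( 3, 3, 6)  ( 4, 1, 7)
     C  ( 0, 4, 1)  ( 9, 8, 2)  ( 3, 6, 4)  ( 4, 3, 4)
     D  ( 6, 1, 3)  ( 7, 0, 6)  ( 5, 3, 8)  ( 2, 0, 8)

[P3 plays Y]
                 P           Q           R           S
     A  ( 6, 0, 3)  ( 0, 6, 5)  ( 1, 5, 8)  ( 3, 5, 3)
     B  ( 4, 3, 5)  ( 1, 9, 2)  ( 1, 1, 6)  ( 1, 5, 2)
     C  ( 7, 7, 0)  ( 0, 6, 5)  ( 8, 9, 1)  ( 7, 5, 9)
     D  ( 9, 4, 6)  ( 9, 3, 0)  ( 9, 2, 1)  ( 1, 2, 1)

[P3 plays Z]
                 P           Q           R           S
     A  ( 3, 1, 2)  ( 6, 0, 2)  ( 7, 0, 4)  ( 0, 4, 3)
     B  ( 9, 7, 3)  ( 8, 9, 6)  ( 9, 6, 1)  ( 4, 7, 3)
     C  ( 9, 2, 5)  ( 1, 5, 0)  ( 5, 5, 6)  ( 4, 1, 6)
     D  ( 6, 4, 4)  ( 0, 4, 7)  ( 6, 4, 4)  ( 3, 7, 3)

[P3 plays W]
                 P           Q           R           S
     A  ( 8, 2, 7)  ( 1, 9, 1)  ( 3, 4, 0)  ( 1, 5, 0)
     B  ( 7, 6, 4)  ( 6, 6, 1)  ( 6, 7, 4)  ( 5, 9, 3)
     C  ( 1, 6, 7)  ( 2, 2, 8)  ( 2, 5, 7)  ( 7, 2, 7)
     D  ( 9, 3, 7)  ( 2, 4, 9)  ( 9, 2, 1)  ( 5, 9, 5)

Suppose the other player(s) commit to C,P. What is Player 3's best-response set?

P3 best: {W}

u_3(X vs C,P) = 1
u_3(Y vs C,P) = 0
u_3(Z vs C,P) = 5
u_3(W vs C,P) = 7
max payoff 7 at {W}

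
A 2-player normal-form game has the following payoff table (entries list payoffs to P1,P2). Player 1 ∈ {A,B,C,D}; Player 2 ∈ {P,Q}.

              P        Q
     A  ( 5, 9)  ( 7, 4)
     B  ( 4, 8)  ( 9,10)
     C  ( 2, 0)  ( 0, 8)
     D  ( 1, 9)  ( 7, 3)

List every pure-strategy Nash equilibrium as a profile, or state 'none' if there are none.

NE set: (A,P), (B,Q)

(A,P): NE
(A,Q): not NE [P1→B gives 9>7; P2→P gives 9>4]
(B,P): not NE [P1→A gives 5>4; P2→Q gives 10>8]
(B,Q): NE
(C,P): not NE [P1→A gives 5>2; P2→Q gives 8>0]
(C,Q): not NE [P1→B gives 9>0]
(D,P): not NE [P1→A gives 5>1]
(D,Q): not NE [P1→B gives 9>7; P2→P gives 9>3]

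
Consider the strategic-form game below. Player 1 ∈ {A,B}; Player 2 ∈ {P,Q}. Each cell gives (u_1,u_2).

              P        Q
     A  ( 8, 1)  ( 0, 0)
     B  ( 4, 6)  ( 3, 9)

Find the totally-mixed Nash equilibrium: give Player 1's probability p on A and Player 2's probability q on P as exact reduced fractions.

P1 indiff ⇒ q·8+(1-q)·0 = q·4+(1-q)·3 ⇒ q(4) = (1-q)(3) ⇒ q = 3/7
P2 indiff ⇒ p·1+(1-p)·6 = p·0+(1-p)·9 ⇒ p(1) = (1-p)(3) ⇒ p = 3/4

(p,q) = (3/4, 3/7)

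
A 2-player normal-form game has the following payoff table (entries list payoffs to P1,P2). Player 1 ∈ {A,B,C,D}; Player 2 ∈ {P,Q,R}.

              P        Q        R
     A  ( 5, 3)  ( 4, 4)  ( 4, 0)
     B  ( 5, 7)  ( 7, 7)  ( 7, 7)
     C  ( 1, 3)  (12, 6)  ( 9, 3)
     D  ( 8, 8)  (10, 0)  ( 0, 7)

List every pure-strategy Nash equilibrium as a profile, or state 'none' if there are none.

PSNE = {(C,Q), (D,P)}

(A,P): not NE [P1→D gives 8>5; P2→Q gives 4>3]
(A,Q): not NE [P1→C gives 12>4]
(A,R): not NE [P1→C gives 9>4; P2→Q gives 4>0]
(B,P): not NE [P1→D gives 8>5]
(B,Q): not NE [P1→C gives 12>7]
(B,R): not NE [P1→C gives 9>7]
(C,P): not NE [P1→D gives 8>1; P2→Q gives 6>3]
(C,Q): NE
(C,R): not NE [P2→Q gives 6>3]
(D,P): NE
(D,Q): not NE [P1→C gives 12>10; P2→P gives 8>0]
(D,R): not NE [P1→C gives 9>0; P2→P gives 8>7]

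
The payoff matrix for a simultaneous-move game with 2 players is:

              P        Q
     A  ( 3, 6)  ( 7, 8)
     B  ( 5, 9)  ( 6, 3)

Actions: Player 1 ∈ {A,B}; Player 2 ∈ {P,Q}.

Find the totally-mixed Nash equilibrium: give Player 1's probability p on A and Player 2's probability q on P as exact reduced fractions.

(p,q) = (3/4, 1/3)

P1 indiff ⇒ q·3+(1-q)·7 = q·5+(1-q)·6 ⇒ q(-2) = (1-q)(-1) ⇒ q = 1/3
P2 indiff ⇒ p·6+(1-p)·9 = p·8+(1-p)·3 ⇒ p(-2) = (1-p)(-6) ⇒ p = 3/4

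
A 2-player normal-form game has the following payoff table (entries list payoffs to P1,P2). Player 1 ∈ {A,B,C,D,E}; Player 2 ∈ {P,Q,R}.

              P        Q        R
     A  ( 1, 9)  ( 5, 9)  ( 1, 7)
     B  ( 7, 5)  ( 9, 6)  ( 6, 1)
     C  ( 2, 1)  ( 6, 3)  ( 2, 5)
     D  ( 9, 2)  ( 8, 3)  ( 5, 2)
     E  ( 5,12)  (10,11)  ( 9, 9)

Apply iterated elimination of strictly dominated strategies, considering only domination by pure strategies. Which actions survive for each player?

IESDS → P1:{B,D,E} P2:{P,Q}

P1 drop A (B beats it: P:7>1 Q:9>5 R:6>1)
P1 drop C (B beats it: P:7>2 Q:9>6 R:6>2)
P2 drop R (Q beats it: B:6>1 D:3>2 E:11>9)
P1→{B,D,E} P2→{P,Q}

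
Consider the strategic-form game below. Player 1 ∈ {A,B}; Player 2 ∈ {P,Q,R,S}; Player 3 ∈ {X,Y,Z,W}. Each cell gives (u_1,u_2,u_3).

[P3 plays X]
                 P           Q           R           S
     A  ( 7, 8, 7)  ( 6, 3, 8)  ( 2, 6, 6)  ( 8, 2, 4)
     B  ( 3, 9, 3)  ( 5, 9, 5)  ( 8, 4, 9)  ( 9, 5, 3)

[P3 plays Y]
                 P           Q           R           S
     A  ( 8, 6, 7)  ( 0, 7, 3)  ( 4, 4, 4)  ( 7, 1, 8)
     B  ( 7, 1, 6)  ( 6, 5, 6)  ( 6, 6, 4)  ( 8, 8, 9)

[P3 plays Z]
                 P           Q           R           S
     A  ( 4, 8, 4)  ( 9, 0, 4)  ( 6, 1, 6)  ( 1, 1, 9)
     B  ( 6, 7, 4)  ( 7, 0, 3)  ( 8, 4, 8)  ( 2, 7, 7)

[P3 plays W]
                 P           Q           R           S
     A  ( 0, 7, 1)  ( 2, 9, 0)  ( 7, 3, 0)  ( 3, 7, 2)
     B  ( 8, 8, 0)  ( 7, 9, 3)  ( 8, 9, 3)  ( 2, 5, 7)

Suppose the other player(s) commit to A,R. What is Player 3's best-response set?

argmax u_3 = {X,Z}

u_3(X vs A,R) = 6
u_3(Y vs A,R) = 4
u_3(Z vs A,R) = 6
u_3(W vs A,R) = 0
max payoff 6 at {X,Z}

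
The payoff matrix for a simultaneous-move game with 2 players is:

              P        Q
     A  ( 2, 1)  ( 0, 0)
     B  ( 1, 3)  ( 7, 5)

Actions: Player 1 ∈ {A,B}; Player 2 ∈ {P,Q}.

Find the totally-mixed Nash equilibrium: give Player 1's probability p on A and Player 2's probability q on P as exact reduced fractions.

P1 indiff ⇒ q·2+(1-q)·0 = q·1+(1-q)·7 ⇒ q(1) = (1-q)(7) ⇒ q = 7/8
P2 indiff ⇒ p·1+(1-p)·3 = p·0+(1-p)·5 ⇒ p(1) = (1-p)(2) ⇒ p = 2/3

p=2/3, q=7/8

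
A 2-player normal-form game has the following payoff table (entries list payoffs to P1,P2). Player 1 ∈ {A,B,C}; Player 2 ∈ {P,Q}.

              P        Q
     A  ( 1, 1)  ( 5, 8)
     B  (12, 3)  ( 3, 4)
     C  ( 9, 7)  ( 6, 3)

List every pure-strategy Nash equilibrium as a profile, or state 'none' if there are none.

(A,P): not NE [P1→B gives 12>1; P2→Q gives 8>1]
(A,Q): not NE [P1→C gives 6>5]
(B,P): not NE [P2→Q gives 4>3]
(B,Q): not NE [P1→C gives 6>3]
(C,P): not NE [P1→B gives 12>9]
(C,Q): not NE [P2→P gives 7>3]

Equilibria: none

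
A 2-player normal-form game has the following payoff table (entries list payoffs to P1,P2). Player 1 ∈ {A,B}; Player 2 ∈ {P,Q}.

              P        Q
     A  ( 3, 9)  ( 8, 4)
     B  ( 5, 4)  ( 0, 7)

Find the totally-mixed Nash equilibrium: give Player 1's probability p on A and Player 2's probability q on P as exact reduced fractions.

P1 mixes 3/8 on A; P2 mixes 4/5 on P

P1 indiff ⇒ q·3+(1-q)·8 = q·5+(1-q)·0 ⇒ q(-2) = (1-q)(-8) ⇒ q = 4/5
P2 indiff ⇒ p·9+(1-p)·4 = p·4+(1-p)·7 ⇒ p(5) = (1-p)(3) ⇒ p = 3/8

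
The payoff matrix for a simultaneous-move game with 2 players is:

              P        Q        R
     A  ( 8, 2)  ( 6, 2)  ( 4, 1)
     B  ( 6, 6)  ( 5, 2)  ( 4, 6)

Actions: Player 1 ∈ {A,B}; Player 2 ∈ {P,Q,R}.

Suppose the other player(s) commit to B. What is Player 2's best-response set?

argmax u_2 = {P,R}

u_2(P vs B) = 6
u_2(Q vs B) = 2
u_2(R vs B) = 6
max payoff 6 at {P,R}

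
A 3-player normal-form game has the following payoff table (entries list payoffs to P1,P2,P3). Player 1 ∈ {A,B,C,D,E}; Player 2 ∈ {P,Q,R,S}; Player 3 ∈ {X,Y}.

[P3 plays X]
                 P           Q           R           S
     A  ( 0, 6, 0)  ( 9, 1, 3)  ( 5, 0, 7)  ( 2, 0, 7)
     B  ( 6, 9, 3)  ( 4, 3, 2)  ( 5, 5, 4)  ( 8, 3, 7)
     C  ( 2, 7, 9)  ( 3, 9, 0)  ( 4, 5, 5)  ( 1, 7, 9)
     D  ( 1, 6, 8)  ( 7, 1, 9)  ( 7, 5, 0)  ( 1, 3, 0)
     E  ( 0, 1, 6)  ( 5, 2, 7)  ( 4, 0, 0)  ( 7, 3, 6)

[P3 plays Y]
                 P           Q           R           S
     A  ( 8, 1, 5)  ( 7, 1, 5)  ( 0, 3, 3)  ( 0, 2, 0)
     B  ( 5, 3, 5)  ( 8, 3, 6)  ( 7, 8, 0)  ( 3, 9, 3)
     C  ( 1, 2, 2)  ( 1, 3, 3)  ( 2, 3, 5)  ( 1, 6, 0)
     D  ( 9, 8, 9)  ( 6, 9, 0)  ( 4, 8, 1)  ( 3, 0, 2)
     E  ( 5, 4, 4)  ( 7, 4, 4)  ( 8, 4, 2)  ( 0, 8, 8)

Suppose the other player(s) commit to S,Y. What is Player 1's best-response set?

BR_1 = {B,D}

u_1(A vs S,Y) = 0
u_1(B vs S,Y) = 3
u_1(C vs S,Y) = 1
u_1(D vs S,Y) = 3
u_1(E vs S,Y) = 0
max payoff 3 at {B,D}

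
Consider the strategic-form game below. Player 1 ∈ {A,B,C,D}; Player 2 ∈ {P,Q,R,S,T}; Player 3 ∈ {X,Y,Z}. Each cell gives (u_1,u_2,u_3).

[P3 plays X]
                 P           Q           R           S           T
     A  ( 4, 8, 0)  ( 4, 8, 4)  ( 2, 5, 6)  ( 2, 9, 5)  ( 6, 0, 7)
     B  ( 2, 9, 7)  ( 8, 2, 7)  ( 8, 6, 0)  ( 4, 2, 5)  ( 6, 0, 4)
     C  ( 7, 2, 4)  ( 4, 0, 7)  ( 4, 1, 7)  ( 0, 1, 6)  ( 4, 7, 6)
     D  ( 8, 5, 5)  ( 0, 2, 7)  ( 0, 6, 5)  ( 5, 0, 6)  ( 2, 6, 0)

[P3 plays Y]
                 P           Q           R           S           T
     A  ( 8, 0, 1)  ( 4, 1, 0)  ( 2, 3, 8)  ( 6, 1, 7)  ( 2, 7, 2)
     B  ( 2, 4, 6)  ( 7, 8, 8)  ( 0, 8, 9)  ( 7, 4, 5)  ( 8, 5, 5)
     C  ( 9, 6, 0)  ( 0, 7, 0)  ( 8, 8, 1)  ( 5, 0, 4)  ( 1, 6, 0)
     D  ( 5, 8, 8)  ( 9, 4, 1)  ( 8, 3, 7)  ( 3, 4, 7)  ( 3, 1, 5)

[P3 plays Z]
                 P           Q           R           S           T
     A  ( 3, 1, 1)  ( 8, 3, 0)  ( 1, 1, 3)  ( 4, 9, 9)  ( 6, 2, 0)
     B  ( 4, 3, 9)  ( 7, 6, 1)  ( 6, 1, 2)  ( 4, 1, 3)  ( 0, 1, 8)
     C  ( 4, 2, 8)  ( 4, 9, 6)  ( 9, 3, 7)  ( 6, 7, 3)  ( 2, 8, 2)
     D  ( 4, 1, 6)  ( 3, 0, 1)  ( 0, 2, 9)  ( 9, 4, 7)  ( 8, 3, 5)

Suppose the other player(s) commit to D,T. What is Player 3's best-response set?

u_3(X vs D,T) = 0
u_3(Y vs D,T) = 5
u_3(Z vs D,T) = 5
max payoff 5 at {Y,Z}

BR_3 = {Y,Z}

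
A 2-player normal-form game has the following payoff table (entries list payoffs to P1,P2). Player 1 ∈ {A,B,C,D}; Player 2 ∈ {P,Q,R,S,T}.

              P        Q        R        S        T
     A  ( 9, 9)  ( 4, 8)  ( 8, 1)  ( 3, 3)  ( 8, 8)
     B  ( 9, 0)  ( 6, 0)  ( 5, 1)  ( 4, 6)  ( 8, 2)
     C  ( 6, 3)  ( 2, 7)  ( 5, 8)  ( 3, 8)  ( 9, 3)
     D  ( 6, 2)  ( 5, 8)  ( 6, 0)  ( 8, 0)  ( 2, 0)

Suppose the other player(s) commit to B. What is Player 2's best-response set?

u_2(P vs B) = 0
u_2(Q vs B) = 0
u_2(R vs B) = 1
u_2(S vs B) = 6
u_2(T vs B) = 2
max payoff 6 at {S}

P2 best: {S}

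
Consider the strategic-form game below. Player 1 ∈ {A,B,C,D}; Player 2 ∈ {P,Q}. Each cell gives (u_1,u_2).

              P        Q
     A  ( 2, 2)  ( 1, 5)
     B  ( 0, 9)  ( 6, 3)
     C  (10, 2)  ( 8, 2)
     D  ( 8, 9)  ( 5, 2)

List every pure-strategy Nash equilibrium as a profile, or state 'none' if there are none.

Nash profiles: (C,P), (C,Q)

(A,P): not NE [P1→C gives 10>2; P2→Q gives 5>2]
(A,Q): not NE [P1→C gives 8>1]
(B,P): not NE [P1→C gives 10>0]
(B,Q): not NE [P1→C gives 8>6; P2→P gives 9>3]
(C,P): NE
(C,Q): NE
(D,P): not NE [P1→C gives 10>8]
(D,Q): not NE [P1→C gives 8>5; P2→P gives 9>2]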